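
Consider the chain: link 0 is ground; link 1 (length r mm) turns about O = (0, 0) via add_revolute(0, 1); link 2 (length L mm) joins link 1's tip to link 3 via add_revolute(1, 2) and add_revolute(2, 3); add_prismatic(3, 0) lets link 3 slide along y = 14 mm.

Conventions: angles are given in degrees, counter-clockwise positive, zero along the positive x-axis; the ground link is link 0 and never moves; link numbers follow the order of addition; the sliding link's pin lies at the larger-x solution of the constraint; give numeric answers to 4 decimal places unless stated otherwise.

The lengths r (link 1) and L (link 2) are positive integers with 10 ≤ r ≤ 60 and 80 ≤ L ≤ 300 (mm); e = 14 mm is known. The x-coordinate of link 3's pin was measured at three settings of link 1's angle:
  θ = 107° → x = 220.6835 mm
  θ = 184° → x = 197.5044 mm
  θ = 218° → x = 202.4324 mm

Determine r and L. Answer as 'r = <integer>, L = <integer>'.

constraint per measurement: (x − r cos θ)² + (r sin θ − e)² = L²
subtracting the θ₁ and θ₂ equations cancels the r² and L² terms:
r = (x₁² − x₂²) / (2[(x₁cos θ₁ + e sin θ₁) − (x₂cos θ₂ + e sin θ₂)]) = 33.0001 → r = 33
L² = (x₁ − r cos θ₁)² + (r sin θ₁ − e)² = 53361.0079 → L = 231.0000 → L = 231
check at θ₃=218°: x = 202.4324 (printed 202.4324) ✓

r = 33, L = 231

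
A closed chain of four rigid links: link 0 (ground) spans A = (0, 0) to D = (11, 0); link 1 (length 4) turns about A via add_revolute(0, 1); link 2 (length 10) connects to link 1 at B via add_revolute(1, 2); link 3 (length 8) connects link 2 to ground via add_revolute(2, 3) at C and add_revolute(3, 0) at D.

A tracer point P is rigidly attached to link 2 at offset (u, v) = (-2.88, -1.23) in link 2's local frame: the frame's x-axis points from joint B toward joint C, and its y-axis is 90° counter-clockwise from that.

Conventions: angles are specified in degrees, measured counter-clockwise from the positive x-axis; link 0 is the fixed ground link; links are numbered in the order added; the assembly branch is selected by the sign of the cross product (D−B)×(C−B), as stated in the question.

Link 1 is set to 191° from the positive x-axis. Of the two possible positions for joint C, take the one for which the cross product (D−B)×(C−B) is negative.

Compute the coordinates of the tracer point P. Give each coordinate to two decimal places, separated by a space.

A=(0,0), D=(11.00,0)
B = A + 4.00·(cos191°, sin191°) = (-3.9265, -0.7632)
|BD| = 14.9460
circle(B,10.00) ∩ circle(D,8.00): a=8.6773, h=4.9703
  candidates: C₊=(4.4857,4.6437) cross=74.286; C₋=(4.9933,-5.2839) cross=-74.286
  branch - wants cross < 0 → take C=(4.9933,-5.2839) (cross=-74.286)
ex = (C−B)/|BC| = (0.8920,-0.4521); ey = (0.4521,0.8920)
P = B + -2.88·ex + -1.23·ey = (-7.0515,-0.5584)

-7.05 -0.56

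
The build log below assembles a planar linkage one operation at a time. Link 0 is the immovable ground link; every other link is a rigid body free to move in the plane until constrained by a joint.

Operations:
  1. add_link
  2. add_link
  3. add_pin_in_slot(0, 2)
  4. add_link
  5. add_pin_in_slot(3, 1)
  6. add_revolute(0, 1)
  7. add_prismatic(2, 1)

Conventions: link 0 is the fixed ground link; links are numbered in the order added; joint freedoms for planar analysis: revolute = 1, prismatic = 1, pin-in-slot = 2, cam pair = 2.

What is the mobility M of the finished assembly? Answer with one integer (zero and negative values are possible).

(L,J1,J2)=(1,0,0); link0 fixed
link1: (2,0,0)
link2: (3,0,0)
PS 0-2 [J2]: (3,0,1)
link3: (4,0,1)
PS 3-1 [J2]: (4,0,2)
R 0-1 [J1]: (4,1,2)
P 2-1 [J1]: (4,2,2)
Grübler: 3·3 − 2·2 − 2 = 3

M = 3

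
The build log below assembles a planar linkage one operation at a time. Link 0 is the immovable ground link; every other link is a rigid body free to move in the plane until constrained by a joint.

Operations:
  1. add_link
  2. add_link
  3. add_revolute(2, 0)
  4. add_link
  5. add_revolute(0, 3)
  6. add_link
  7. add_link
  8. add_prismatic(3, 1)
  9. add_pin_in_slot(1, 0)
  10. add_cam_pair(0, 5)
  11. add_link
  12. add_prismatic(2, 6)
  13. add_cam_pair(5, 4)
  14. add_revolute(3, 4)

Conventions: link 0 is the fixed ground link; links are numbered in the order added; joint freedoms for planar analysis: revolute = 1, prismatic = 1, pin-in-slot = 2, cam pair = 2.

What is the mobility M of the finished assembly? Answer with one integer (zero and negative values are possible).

(L,J1,J2)=(1,0,0); link0 fixed
link1: (2,0,0)
link2: (3,0,0)
R 2-0 [J1]: (3,1,0)
link3: (4,1,0)
R 0-3 [J1]: (4,2,0)
link4: (5,2,0)
link5: (6,2,0)
P 3-1 [J1]: (6,3,0)
PS 1-0 [J2]: (6,3,1)
C 0-5 [J2]: (6,3,2)
link6: (7,3,2)
P 2-6 [J1]: (7,4,2)
C 5-4 [J2]: (7,4,3)
R 3-4 [J1]: (7,5,3)
Grübler: 3·6 − 2·5 − 3 = 5

M = 5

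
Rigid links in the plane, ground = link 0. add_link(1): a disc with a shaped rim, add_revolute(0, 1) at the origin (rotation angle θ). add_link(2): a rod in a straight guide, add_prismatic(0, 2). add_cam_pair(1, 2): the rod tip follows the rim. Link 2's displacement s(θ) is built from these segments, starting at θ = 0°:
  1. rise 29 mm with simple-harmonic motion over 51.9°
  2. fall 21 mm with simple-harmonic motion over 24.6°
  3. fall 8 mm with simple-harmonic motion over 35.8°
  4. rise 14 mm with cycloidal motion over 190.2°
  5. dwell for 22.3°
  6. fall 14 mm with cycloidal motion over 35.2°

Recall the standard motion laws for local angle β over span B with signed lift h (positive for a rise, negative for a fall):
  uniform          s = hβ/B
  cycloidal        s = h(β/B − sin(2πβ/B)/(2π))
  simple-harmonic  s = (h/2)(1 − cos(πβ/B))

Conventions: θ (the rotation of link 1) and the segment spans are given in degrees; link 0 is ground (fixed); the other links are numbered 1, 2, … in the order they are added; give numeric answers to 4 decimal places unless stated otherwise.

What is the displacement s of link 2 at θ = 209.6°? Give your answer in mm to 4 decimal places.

segment 1 (0° to 51.9°, simple-harmonic, h = 29) is passed completely: s = 0.0000 + (29) = 29.0000
segment 2 (51.9° to 76.5°, simple-harmonic, h = -21) is passed completely: s = 29.0000 + (-21) = 8.0000
segment 3 (76.5° to 112.3°, simple-harmonic, h = -8) is passed completely: s = 8.0000 + (-8) = 0.0000
θ = 209.6° falls in segment 4 (112.3° to 302.5°, cycloidal, h = 14): β = 209.6 − 112.3 = 97.3°, B = 190.2°; Δs = 14·(0.5116 − sin(2π·0.5116)/(2π)) = 7.3237; s = 0.0000 + 7.3237 = 7.3237

7.3237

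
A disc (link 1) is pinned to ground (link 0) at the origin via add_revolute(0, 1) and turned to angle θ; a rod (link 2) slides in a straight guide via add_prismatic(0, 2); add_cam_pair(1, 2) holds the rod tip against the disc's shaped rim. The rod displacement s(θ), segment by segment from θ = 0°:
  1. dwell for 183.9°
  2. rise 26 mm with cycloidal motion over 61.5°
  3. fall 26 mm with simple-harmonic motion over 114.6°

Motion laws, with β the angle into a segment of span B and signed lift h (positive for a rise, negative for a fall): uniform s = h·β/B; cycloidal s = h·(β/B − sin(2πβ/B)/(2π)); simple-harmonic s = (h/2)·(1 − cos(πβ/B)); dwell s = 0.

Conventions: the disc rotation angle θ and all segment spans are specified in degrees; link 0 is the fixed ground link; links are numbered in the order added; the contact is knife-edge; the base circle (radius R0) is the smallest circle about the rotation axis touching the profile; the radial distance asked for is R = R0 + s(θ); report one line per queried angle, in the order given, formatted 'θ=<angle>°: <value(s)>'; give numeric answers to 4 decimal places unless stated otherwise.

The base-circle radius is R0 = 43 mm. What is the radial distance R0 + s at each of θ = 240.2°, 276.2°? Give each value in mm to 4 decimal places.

segment 1 (0° to 183.9°, dwell): s unchanged at 0.0000
θ = 240.2° falls in segment 2 (183.9° to 245.4°, cycloidal, h = 26): β = 240.2 − 183.9 = 56.3°, B = 61.5°; Δs = 26·(0.9154 − sin(2π·0.9154)/(2π)) = 25.8980; s = 0.0000 + 25.8980 = 25.8980
segment 2 (183.9° to 245.4°, cycloidal, h = 26) is passed completely: s = 0.0000 + (26) = 26.0000
θ = 276.2° falls in segment 3 (245.4° to 360°, simple-harmonic, h = -26): β = 276.2 − 245.4 = 30.8°, B = 114.6°; Δs = -26/2·(1 − cos(π·0.2688)) = -4.3651; s = 26.0000 − 4.3651 = 21.6349
θ=240.2°: R = R0 + s = 43 + 25.8980 = 68.8980
θ=276.2°: R = R0 + s = 43 + 21.6349 = 64.6349

θ=240.2°: 68.8980
θ=276.2°: 64.6349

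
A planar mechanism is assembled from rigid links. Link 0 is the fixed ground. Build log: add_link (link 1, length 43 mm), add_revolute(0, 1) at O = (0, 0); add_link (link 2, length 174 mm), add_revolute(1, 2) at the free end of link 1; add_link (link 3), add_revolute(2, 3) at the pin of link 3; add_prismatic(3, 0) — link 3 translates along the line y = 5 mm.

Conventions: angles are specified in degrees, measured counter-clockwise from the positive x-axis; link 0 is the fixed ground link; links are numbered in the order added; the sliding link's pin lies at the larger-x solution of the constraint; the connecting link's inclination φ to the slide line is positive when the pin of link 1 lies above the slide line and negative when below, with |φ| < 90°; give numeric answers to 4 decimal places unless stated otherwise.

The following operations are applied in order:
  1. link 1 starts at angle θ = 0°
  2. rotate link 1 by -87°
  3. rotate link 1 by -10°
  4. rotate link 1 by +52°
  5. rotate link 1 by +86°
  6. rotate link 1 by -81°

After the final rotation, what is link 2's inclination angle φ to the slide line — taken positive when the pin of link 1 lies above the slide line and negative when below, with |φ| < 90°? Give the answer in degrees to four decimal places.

geometry: r = 43 mm, L = 174 mm, e = 5 mm; θ starts at 0°
rotate link 1 by -87°: θ ← 0° -87° = -87°
rotate link 1 by -10°: θ ← -87° -10° = -97°
rotate link 1 by +52°: θ ← -97° +52° = -45°
rotate link 1 by +86°: θ ← -45° +86° = 41°
rotate link 1 by -81°: θ ← 41° -81° = -40°
h = r sin θ − e = -27.639867 − 5 = -32.639867
sin φ = h / L = -32.639867 / 174 = -0.18758544
φ = arcsin(-0.18758544) = -10.811907°

-10.8119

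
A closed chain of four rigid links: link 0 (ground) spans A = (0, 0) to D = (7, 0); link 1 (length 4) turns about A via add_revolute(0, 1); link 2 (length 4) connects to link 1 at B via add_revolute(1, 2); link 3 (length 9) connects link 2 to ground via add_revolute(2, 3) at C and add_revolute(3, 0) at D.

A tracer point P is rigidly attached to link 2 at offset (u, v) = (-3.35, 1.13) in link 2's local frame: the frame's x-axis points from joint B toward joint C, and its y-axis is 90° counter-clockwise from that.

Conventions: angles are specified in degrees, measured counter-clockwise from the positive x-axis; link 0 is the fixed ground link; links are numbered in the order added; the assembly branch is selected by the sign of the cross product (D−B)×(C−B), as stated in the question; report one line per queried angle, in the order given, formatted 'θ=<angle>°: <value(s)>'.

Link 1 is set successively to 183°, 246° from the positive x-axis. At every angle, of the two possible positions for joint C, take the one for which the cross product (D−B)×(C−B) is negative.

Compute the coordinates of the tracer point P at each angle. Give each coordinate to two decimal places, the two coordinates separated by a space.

A=(0,0), D=(7.00,0)
θ=183°: B = A + 4.00·(cos183°, sin183°) = (-3.9945, -0.2093)
θ=183°: |BD| = 10.9965
θ=183°: circle(B,4.00) ∩ circle(D,9.00): a=2.5428, h=3.0878
θ=183°:   candidates: C₊=(-1.5110,2.9263) cross=33.955; C₋=(-1.3934,-3.2481) cross=-33.955
θ=183°:   branch - wants cross < 0 → take C=(-1.3934,-3.2481) (cross=-33.955)
θ=183°: ex = (C−B)/|BC| = (0.6503,-0.7597); ey = (0.7597,0.6503)
θ=183°: P = B + -3.35·ex + 1.13·ey = (-5.3145,3.0705)
θ=246°: B = A + 4.00·(cos246°, sin246°) = (-1.6269, -3.6542)
θ=246°: |BD| = 9.3690
θ=246°: circle(B,4.00) ∩ circle(D,9.00): a=1.2156, h=3.8108
θ=246°:   candidates: C₊=(-1.9940,0.3289) cross=35.703; C₋=(0.9787,-6.6891) cross=-35.703
θ=246°:   branch - wants cross < 0 → take C=(0.9787,-6.6891) (cross=-35.703)
θ=246°: ex = (C−B)/|BC| = (0.6514,-0.7587); ey = (0.7587,0.6514)
θ=246°: P = B + -3.35·ex + 1.13·ey = (-2.9518,-0.3764)

θ=183°: -5.31 3.07
θ=246°: -2.95 -0.38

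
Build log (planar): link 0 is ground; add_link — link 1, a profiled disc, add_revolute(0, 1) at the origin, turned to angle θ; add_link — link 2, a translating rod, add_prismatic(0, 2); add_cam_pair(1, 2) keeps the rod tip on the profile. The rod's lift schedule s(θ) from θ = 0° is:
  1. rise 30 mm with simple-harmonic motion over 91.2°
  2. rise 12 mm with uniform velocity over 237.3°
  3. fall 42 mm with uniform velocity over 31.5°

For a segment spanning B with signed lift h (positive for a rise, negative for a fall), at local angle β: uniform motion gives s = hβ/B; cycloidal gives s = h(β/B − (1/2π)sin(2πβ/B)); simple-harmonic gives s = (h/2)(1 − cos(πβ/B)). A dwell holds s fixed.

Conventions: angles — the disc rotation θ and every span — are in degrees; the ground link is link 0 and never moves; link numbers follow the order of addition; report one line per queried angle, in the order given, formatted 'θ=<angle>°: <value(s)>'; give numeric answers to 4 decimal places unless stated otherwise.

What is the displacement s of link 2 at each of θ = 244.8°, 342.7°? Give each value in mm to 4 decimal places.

seg 1 [0°–91.2°] simple-harmonic, h=30: full span → s += 30 → s = 30.0000
seg 2 [91.2°–328.5°] uniform, h=12: θ=244.8° here. β=153.6, B=237.3. 12·153.6/237.3 = 7.7674 → s = 37.7674
seg 2 [91.2°–328.5°] uniform, h=12: full span → s += 12 → s = 42.0000
seg 3 [328.5°–360°] uniform, h=-42: θ=342.7° here. β=14.2, B=31.5. -42·14.2/31.5 = -18.9333 → s = 23.0667

θ=244.8°: 37.7674
θ=342.7°: 23.0667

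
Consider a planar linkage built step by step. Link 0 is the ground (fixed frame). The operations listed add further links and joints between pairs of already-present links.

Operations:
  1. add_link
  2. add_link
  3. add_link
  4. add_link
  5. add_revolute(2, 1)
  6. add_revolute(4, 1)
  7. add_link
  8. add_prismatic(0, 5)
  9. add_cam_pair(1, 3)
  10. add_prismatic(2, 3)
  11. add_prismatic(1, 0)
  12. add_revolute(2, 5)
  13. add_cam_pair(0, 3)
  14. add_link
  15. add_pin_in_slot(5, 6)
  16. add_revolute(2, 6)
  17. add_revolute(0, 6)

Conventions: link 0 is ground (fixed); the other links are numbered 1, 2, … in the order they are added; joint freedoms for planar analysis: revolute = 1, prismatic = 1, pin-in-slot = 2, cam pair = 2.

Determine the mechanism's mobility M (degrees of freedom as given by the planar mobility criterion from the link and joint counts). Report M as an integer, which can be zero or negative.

(L,J1,J2)=(1,0,0); link0 fixed
link1: (2,0,0)
link2: (3,0,0)
link3: (4,0,0)
link4: (5,0,0)
R 2-1 [J1]: (5,1,0)
R 4-1 [J1]: (5,2,0)
link5: (6,2,0)
P 0-5 [J1]: (6,3,0)
C 1-3 [J2]: (6,3,1)
P 2-3 [J1]: (6,4,1)
P 1-0 [J1]: (6,5,1)
R 2-5 [J1]: (6,6,1)
C 0-3 [J2]: (6,6,2)
link6: (7,6,2)
PS 5-6 [J2]: (7,6,3)
R 2-6 [J1]: (7,7,3)
R 0-6 [J1]: (7,8,3)
Grübler: 3·6 − 2·8 − 3 = -1

M = -1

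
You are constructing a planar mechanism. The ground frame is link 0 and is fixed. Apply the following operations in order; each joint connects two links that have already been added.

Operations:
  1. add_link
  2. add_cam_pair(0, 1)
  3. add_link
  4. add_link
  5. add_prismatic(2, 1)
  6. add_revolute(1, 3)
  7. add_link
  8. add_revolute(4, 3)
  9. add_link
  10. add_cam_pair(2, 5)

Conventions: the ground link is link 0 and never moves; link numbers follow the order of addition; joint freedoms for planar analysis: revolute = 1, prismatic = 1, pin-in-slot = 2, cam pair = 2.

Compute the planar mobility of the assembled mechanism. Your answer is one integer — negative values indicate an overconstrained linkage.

ground; <1,0,0>
#1 <2,0,0>
C:0↔1 J2 <2,0,1>
#2 <3,0,1>
#3 <4,0,1>
P:2↔1 J1 <4,1,1>
R:1↔3 J1 <4,2,1>
#4 <5,2,1>
R:4↔3 J1 <5,3,1>
#5 <6,3,1>
C:2↔5 J2 <6,3,2>
3×5 − 2×3 − 1×2 = 7

M = 7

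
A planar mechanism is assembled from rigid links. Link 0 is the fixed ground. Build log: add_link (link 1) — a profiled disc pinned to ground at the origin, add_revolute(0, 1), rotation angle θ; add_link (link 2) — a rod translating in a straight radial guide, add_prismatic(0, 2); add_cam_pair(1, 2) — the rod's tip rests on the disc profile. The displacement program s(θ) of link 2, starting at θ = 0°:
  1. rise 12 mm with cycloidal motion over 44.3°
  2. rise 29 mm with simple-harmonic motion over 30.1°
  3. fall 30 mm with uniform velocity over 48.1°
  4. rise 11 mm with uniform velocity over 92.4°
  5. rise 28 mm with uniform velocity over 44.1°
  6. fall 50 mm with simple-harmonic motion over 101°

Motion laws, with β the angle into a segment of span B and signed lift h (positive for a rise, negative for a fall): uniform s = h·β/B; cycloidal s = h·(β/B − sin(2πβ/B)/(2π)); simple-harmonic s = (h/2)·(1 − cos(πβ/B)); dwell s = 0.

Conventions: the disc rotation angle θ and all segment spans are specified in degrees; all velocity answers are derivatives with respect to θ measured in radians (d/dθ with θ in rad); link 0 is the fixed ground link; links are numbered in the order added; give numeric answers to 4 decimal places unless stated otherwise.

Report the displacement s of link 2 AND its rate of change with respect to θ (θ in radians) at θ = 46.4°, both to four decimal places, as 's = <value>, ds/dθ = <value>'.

seg 1 [0°–44.3°] cycloidal, h=12: full span → s += 12 → s = 12.0000
seg 2 [44.3°–74.4°] simple-harmonic, h=29: θ=46.4° here. β=2.1, B=30.1. 29/2·(1 − cos(π·0.0698)) = 0.3469 → s = 12.3469
velocity in seg [44.3°–74.4°] (simple-harmonic), θ in radians: β = 2.1° = 0.0367 rad, B = 30.1° = 0.5253 rad; ds/dθ = (πh/(2B)) sin(πβ/B) = (π·29/(2·0.5253)) sin(π·0.0698) = 18.853580 mm/rad

s = 12.3469, ds/dθ = 18.8536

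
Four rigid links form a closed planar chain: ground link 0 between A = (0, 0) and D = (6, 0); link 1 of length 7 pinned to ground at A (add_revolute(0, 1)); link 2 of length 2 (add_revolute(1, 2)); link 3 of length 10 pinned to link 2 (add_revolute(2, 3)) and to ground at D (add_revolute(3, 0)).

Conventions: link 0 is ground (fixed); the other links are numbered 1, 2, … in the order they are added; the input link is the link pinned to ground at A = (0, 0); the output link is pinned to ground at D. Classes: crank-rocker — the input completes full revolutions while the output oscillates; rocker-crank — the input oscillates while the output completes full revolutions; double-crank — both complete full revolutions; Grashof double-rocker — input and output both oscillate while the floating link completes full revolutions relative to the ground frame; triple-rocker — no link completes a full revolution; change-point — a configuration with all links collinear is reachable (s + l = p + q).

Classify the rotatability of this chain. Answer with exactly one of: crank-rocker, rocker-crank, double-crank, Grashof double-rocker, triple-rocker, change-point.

lengths: ground=6, input=7, coupler=2, output=10
sorted: s=2 (shortest), l=10 (longest), p+q=13
s + l = 12 vs p + q = 13
s + l < p + q (Grashof) with shortest = coupler link → Grashof double-rocker

Grashof double-rocker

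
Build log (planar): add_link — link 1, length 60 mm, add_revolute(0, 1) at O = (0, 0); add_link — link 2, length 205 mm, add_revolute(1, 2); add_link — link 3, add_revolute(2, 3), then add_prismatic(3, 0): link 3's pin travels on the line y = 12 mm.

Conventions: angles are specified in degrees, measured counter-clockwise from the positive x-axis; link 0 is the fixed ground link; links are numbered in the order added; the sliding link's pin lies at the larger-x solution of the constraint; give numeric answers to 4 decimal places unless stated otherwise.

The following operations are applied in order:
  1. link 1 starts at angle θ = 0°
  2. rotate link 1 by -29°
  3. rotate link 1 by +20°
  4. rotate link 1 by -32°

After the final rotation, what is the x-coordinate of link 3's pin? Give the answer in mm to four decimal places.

geometry: r = 60 mm, L = 205 mm, e = 12 mm; θ starts at 0°
rotate link 1 by -29°: θ ← 0° -29° = -29°
rotate link 1 by +20°: θ ← -29° +20° = -9°
rotate link 1 by -32°: θ ← -9° -32° = -41°
crank pin P = (r cos θ, r sin θ) = (45.282575, -39.363542)
h = r sin θ − e = -39.363542 − 12 = -51.363542
x = r cos θ + √(L² − h²) = 45.282575 + 198.461045 = 243.743620

243.7436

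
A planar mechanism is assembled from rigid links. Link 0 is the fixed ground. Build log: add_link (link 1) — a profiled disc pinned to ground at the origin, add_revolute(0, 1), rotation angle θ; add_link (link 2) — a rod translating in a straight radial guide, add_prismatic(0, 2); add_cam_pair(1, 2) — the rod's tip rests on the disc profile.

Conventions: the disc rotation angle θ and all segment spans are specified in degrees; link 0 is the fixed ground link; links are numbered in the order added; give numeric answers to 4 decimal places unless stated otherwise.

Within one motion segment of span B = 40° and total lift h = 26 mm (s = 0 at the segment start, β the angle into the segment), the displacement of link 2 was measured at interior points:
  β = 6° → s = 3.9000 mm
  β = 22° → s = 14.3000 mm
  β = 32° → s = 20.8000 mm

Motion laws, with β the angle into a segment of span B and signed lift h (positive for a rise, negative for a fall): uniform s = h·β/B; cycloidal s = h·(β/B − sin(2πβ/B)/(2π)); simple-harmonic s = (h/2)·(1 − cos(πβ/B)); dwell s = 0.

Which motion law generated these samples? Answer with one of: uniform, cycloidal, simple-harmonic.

candidates at β/B = r: uniform s = h·r (linear in β); cycloidal s = h·(r − sin(2πr)/(2π)); simple-harmonic s = (h/2)(1 − cos(πr))
β=6°: printed 3.9000 | uniform 3.9000, cycloidal 0.5523, simple-harmonic 1.4169
β=22°: printed 14.3000 | uniform 14.3000, cycloidal 15.5787, simple-harmonic 15.0336
β=32°: printed 20.8000 | uniform 20.8000, cycloidal 24.7355, simple-harmonic 23.5172
only one law matches every sample → uniform

uniform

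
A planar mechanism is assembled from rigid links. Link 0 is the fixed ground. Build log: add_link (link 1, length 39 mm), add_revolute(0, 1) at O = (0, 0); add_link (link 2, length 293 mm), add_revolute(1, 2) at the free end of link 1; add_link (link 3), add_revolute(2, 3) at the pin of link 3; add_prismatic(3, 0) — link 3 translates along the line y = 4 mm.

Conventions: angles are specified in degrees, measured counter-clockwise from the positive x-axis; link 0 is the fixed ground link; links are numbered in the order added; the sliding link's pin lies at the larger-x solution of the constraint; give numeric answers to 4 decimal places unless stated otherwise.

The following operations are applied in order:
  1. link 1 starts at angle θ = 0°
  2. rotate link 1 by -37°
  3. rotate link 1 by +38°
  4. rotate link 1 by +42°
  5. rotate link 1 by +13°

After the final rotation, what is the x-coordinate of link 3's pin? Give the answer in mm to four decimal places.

geometry: r = 39 mm, L = 293 mm, e = 4 mm; θ starts at 0°
rotate link 1 by -37°: θ ← 0° -37° = -37°
rotate link 1 by +38°: θ ← -37° +38° = 1°
rotate link 1 by +42°: θ ← 1° +42° = 43°
rotate link 1 by +13°: θ ← 43° +13° = 56°
crank pin P = (r cos θ, r sin θ) = (21.808523, 32.332465)
h = r sin θ − e = 32.332465 − 4 = 28.332465
x = r cos θ + √(L² − h²) = 21.808523 + 291.626939 = 313.435462

313.4355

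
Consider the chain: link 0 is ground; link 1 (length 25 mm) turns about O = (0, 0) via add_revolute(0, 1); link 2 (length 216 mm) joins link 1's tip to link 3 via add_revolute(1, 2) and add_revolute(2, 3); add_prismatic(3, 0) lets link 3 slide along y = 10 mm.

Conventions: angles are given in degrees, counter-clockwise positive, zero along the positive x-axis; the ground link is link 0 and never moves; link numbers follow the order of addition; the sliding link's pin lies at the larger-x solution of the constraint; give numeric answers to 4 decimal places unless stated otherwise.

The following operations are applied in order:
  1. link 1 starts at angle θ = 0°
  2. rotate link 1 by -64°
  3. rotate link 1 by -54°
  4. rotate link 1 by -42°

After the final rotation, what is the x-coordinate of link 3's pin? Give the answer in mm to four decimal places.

geometry: r = 25 mm, L = 216 mm, e = 10 mm; θ starts at 0°
rotate link 1 by -64°: θ ← 0° -64° = -64°
rotate link 1 by -54°: θ ← -64° -54° = -118°
rotate link 1 by -42°: θ ← -118° -42° = -160°
crank pin P = (r cos θ, r sin θ) = (-23.492316, -8.550504)
h = r sin θ − e = -8.550504 − 10 = -18.550504
x = r cos θ + √(L² − h²) = -23.492316 + 215.201949 = 191.709633

191.7096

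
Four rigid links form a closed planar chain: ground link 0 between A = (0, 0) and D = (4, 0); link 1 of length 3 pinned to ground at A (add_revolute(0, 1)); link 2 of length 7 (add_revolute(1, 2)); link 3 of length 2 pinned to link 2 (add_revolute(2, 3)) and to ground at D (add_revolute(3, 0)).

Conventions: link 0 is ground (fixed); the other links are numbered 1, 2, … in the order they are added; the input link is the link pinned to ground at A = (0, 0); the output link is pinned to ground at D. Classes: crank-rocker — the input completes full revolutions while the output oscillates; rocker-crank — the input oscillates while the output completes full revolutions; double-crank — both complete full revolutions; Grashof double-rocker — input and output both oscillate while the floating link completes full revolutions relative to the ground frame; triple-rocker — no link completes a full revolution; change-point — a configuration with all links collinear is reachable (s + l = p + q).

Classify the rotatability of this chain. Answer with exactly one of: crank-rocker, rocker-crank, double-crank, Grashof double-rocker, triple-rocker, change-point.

lengths: ground=4, input=3, coupler=7, output=2
sorted: s=2 (shortest), l=7 (longest), p+q=7
s + l = 9 vs p + q = 7
s + l > p + q → non-Grashof → no link fully rotates → triple-rocker

triple-rocker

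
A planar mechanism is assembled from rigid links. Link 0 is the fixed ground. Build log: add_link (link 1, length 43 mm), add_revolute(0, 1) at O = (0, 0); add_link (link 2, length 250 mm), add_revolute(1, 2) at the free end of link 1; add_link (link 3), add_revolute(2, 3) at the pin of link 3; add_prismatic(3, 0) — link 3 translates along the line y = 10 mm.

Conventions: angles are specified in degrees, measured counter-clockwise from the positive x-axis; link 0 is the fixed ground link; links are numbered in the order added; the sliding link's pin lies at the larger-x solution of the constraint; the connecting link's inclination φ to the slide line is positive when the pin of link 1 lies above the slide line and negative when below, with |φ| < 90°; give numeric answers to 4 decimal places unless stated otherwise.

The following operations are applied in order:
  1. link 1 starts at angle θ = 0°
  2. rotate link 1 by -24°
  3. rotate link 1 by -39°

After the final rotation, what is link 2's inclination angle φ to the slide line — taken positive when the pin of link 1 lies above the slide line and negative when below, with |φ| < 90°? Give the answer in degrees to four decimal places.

geometry: r = 43 mm, L = 250 mm, e = 10 mm; θ starts at 0°
rotate link 1 by -24°: θ ← 0° -24° = -24°
rotate link 1 by -39°: θ ← -24° -39° = -63°
h = r sin θ − e = -38.313281 − 10 = -48.313281
sin φ = h / L = -48.313281 / 250 = -0.19325312
φ = arcsin(-0.19325312) = -11.142694°

-11.1427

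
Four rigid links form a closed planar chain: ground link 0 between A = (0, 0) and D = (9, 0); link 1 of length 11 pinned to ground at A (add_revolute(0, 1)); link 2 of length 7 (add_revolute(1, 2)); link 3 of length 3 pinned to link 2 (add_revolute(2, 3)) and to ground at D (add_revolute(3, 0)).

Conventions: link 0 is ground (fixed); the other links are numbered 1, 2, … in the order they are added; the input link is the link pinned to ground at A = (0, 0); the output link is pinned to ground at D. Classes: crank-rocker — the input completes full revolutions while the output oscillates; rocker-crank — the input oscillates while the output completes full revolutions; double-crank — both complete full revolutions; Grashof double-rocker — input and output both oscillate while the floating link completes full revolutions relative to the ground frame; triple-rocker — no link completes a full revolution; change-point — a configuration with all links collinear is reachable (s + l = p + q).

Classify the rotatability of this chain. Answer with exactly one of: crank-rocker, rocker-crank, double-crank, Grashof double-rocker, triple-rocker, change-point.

lengths: ground=9, input=11, coupler=7, output=3
sorted: s=3 (shortest), l=11 (longest), p+q=16
s + l = 14 vs p + q = 16
s + l < p + q (Grashof) with shortest = output link → rocker-crank

rocker-crank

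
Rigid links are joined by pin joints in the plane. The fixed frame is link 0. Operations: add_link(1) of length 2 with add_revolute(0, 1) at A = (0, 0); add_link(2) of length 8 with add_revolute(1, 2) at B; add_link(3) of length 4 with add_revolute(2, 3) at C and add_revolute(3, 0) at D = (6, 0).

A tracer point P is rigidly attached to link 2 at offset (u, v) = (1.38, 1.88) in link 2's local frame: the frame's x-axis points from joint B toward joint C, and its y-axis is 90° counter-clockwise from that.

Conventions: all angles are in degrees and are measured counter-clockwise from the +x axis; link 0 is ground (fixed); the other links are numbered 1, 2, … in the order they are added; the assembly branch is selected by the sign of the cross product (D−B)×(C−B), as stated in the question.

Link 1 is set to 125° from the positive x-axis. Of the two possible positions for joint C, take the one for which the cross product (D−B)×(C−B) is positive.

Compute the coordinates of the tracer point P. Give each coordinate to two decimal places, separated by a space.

A=(0,0), D=(6.00,0)
B = A + 2.00·(cos125°, sin125°) = (-1.1472, 1.6383)
|BD| = 7.3325
circle(B,8.00) ∩ circle(D,4.00): a=6.9394, h=3.9806
  candidates: C₊=(6.5062,3.9678) cross=29.188; C₋=(4.7274,-3.7922) cross=-29.188
  branch + wants cross > 0 → take C=(6.5062,3.9678) (cross=29.188)
ex = (C−B)/|BC| = (0.9567,0.2912); ey = (-0.2912,0.9567)
P = B + 1.38·ex + 1.88·ey = (-0.3744,3.8387)

-0.37 3.84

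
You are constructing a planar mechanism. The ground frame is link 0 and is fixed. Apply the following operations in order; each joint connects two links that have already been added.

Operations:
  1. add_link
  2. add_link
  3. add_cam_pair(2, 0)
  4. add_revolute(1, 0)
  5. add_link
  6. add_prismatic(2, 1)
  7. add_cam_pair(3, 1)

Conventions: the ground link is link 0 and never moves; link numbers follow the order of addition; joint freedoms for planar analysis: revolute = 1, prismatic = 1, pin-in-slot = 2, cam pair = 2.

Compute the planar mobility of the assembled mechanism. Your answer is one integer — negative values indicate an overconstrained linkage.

link 0 = ground. State L|J1|J2 = 1|0|0
+link1  2|0|0
+link2  3|0|0
C(2,0) f=2→J2  3|0|1
R(1,0) f=1→J1  3|1|1
+link3  4|1|1
P(2,1) f=1→J1  4|2|1
C(3,1) f=2→J2  4|2|2
M = 3(4−1)−2·2−2 = 9−4−2 = 3

M = 3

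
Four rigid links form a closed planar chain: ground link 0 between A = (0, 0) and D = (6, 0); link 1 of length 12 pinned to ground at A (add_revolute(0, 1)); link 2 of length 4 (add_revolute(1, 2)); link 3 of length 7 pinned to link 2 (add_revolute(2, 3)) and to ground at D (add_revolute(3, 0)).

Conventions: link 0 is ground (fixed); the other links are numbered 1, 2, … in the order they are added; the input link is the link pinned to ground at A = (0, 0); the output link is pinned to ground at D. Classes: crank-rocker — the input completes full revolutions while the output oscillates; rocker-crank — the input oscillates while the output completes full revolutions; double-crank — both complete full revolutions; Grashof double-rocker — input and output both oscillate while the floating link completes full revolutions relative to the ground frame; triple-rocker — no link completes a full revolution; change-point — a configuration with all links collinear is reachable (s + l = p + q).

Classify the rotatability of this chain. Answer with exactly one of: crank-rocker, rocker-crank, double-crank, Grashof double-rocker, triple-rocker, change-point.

lengths: ground=6, input=12, coupler=4, output=7
sorted: s=4 (shortest), l=12 (longest), p+q=13
s + l = 16 vs p + q = 13
s + l > p + q → non-Grashof → no link fully rotates → triple-rocker

triple-rocker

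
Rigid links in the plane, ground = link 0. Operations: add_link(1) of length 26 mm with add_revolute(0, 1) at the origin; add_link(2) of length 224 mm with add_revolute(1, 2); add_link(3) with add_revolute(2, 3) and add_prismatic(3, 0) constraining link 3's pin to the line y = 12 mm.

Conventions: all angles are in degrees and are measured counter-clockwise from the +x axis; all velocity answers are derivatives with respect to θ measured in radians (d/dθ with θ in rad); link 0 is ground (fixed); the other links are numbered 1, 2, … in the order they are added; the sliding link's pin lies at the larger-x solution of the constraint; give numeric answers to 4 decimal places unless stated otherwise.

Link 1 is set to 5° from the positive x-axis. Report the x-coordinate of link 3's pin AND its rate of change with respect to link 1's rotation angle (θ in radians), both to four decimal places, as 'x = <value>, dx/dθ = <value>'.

geometry: r = 26 mm, L = 224 mm, e = 12 mm
crank pin P = (r cos θ, r sin θ) = (25.901062, 2.266049)
h = r sin θ − e = 2.266049 − 12 = -9.733951
x = r cos θ + √(L² − h²) = 25.901062 + 223.788405 = 249.689467
dx/dθ = −r sin θ − h·r cos θ/√(L² − h²) (θ in radians; h = -9.733951) = -1.139451

x = 249.6895, dx/dθ = -1.1395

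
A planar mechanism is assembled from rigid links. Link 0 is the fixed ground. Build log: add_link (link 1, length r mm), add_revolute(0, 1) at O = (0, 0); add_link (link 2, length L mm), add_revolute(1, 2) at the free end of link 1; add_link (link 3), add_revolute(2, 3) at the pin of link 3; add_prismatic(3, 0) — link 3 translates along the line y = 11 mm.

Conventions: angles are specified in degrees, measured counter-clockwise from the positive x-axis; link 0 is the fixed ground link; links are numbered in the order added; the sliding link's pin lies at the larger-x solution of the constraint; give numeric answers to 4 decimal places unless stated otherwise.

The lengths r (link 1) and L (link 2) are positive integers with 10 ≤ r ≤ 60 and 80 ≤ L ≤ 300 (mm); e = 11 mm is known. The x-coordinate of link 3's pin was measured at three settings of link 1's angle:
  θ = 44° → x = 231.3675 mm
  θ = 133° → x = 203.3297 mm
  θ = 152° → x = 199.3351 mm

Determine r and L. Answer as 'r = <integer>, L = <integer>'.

constraint per measurement: (x − r cos θ)² + (r sin θ − e)² = L²
subtracting the θ₁ and θ₂ equations cancels the r² and L² terms:
r = (x₁² − x₂²) / (2[(x₁cos θ₁ + e sin θ₁) − (x₂cos θ₂ + e sin θ₂)]) = 20.0000 → r = 20
L² = (x₁ − r cos θ₁)² + (r sin θ₁ − e)² = 47088.9963 → L = 217.0000 → L = 217
check at θ₃=152°: x = 199.3351 (printed 199.3351) ✓

r = 20, L = 217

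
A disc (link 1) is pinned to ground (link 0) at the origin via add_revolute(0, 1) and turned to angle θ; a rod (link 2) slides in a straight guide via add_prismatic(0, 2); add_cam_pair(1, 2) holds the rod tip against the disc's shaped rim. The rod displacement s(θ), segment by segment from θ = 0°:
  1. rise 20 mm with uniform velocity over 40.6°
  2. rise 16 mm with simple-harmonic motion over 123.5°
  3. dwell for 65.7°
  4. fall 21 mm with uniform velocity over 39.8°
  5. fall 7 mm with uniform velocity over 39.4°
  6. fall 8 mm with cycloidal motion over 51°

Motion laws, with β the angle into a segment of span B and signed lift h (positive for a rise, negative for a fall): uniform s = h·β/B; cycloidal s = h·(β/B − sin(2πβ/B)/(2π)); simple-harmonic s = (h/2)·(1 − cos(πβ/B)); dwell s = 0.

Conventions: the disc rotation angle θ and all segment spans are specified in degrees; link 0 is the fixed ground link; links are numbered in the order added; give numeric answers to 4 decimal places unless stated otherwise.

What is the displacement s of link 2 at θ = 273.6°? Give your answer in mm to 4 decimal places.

segment 1 (0° to 40.6°, uniform, h = 20) is passed completely: s = 0.0000 + (20) = 20.0000
segment 2 (40.6° to 164.1°, simple-harmonic, h = 16) is passed completely: s = 20.0000 + (16) = 36.0000
segment 3 (164.1° to 229.8°, dwell): s unchanged at 36.0000
segment 4 (229.8° to 269.6°, uniform, h = -21) is passed completely: s = 36.0000 + (-21) = 15.0000
θ = 273.6° falls in segment 5 (269.6° to 309°, uniform, h = -7): β = 273.6 − 269.6 = 4°, B = 39.4°; Δs = -7·4/39.4 = -0.7107; s = 15.0000 − 0.7107 = 14.2893

14.2893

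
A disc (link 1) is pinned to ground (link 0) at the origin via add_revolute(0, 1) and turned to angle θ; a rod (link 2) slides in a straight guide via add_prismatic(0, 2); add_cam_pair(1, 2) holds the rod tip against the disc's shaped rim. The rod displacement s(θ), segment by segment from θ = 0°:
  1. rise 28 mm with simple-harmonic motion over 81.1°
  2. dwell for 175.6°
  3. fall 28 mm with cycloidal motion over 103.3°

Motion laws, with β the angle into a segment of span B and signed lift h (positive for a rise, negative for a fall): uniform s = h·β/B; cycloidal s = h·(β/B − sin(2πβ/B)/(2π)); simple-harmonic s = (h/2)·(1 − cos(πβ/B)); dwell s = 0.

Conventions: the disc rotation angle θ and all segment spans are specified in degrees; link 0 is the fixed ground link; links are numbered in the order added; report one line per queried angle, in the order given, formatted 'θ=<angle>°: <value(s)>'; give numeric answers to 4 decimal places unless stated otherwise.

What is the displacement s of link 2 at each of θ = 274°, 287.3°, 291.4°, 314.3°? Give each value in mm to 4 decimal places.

segment 1 (0° to 81.1°, simple-harmonic, h = 28) is passed completely: s = 0.0000 + (28) = 28.0000
segment 2 (81.1° to 256.7°, dwell): s unchanged at 28.0000
θ = 274° falls in segment 3 (256.7° to 360°, cycloidal, h = -28): β = 274 − 256.7 = 17.3°, B = 103.3°; Δs = -28·(0.1675 − sin(2π·0.1675)/(2π)) = -0.8187; s = 28.0000 − 0.8187 = 27.1813
θ = 287.3° falls in segment 3 (256.7° to 360°, cycloidal, h = -28): β = 287.3 − 256.7 = 30.6°, B = 103.3°; Δs = -28·(0.2962 − sin(2π·0.2962)/(2π)) = -4.0246; s = 28.0000 − 4.0246 = 23.9754
θ = 291.4° falls in segment 3 (256.7° to 360°, cycloidal, h = -28): β = 291.4 − 256.7 = 34.7°, B = 103.3°; Δs = -28·(0.3359 − sin(2π·0.3359)/(2π)) = -5.5830; s = 28.0000 − 5.5830 = 22.4170
θ = 314.3° falls in segment 3 (256.7° to 360°, cycloidal, h = -28): β = 314.3 − 256.7 = 57.6°, B = 103.3°; Δs = -28·(0.5576 − sin(2π·0.5576)/(2π)) = -17.1906; s = 28.0000 − 17.1906 = 10.8094

θ=274°: 27.1813
θ=287.3°: 23.9754
θ=291.4°: 22.4170
θ=314.3°: 10.8094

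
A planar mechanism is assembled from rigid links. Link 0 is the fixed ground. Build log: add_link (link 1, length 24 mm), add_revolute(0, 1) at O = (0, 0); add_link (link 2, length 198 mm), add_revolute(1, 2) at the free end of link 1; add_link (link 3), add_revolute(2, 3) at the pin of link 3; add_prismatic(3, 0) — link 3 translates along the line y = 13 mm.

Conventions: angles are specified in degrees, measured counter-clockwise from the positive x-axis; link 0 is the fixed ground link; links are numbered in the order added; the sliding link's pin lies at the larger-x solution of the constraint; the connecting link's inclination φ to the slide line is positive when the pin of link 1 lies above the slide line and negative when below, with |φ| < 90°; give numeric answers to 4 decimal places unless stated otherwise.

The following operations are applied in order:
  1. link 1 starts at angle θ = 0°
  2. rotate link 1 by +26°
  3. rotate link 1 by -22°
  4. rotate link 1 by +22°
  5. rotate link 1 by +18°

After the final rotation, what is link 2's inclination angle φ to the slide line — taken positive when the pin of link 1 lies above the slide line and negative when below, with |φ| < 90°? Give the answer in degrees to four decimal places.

geometry: r = 24 mm, L = 198 mm, e = 13 mm; θ starts at 0°
rotate link 1 by +26°: θ ← 0° +26° = 26°
rotate link 1 by -22°: θ ← 26° -22° = 4°
rotate link 1 by +22°: θ ← 4° +22° = 26°
rotate link 1 by +18°: θ ← 26° +18° = 44°
h = r sin θ − e = 16.671801 − 13 = 3.671801
sin φ = h / L = 3.671801 / 198 = 0.01854445
φ = arcsin(0.01854445) = 1.062580°

1.0626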